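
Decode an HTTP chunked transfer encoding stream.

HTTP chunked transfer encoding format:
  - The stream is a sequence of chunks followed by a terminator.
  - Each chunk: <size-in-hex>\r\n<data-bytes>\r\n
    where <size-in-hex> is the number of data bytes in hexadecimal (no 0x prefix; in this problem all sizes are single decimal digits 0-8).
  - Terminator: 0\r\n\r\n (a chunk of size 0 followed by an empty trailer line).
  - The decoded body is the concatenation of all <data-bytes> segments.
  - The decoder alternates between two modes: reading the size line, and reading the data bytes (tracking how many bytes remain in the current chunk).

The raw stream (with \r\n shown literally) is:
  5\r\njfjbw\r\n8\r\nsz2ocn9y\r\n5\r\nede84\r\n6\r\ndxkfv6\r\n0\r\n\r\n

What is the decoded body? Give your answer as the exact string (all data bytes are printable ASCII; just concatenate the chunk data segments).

Chunk 1: stream[0..1]='5' size=0x5=5, data at stream[3..8]='jfjbw' -> body[0..5], body so far='jfjbw'
Chunk 2: stream[10..11]='8' size=0x8=8, data at stream[13..21]='sz2ocn9y' -> body[5..13], body so far='jfjbwsz2ocn9y'
Chunk 3: stream[23..24]='5' size=0x5=5, data at stream[26..31]='ede84' -> body[13..18], body so far='jfjbwsz2ocn9yede84'
Chunk 4: stream[33..34]='6' size=0x6=6, data at stream[36..42]='dxkfv6' -> body[18..24], body so far='jfjbwsz2ocn9yede84dxkfv6'
Chunk 5: stream[44..45]='0' size=0 (terminator). Final body='jfjbwsz2ocn9yede84dxkfv6' (24 bytes)

Answer: jfjbwsz2ocn9yede84dxkfv6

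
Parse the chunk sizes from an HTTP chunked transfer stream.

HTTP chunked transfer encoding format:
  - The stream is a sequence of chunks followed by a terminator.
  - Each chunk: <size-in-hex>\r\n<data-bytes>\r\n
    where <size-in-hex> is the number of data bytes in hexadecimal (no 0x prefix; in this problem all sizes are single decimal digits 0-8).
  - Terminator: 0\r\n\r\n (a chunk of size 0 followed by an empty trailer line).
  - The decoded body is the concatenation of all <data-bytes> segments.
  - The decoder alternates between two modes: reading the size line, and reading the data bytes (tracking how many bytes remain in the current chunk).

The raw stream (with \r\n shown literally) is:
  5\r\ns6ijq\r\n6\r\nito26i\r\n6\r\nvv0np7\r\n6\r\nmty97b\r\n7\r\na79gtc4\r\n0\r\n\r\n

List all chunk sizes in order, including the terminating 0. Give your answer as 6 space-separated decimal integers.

Chunk 1: stream[0..1]='5' size=0x5=5, data at stream[3..8]='s6ijq' -> body[0..5], body so far='s6ijq'
Chunk 2: stream[10..11]='6' size=0x6=6, data at stream[13..19]='ito26i' -> body[5..11], body so far='s6ijqito26i'
Chunk 3: stream[21..22]='6' size=0x6=6, data at stream[24..30]='vv0np7' -> body[11..17], body so far='s6ijqito26ivv0np7'
Chunk 4: stream[32..33]='6' size=0x6=6, data at stream[35..41]='mty97b' -> body[17..23], body so far='s6ijqito26ivv0np7mty97b'
Chunk 5: stream[43..44]='7' size=0x7=7, data at stream[46..53]='a79gtc4' -> body[23..30], body so far='s6ijqito26ivv0np7mty97ba79gtc4'
Chunk 6: stream[55..56]='0' size=0 (terminator). Final body='s6ijqito26ivv0np7mty97ba79gtc4' (30 bytes)

Answer: 5 6 6 6 7 0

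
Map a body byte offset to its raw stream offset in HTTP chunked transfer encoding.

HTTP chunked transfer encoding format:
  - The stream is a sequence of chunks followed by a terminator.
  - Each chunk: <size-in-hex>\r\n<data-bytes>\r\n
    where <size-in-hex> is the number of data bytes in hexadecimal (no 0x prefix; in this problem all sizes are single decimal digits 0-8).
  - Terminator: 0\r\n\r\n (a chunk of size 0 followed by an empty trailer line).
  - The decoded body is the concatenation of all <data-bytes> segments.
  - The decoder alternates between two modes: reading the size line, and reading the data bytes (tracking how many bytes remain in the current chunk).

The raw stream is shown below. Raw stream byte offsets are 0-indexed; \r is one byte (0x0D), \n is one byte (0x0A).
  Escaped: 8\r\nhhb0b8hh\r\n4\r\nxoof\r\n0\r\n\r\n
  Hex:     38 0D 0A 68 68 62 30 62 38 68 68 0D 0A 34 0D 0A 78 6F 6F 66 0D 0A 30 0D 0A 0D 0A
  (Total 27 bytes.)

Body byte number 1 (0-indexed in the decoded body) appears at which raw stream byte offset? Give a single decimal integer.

Chunk 1: stream[0..1]='8' size=0x8=8, data at stream[3..11]='hhb0b8hh' -> body[0..8], body so far='hhb0b8hh'
Chunk 2: stream[13..14]='4' size=0x4=4, data at stream[16..20]='xoof' -> body[8..12], body so far='hhb0b8hhxoof'
Chunk 3: stream[22..23]='0' size=0 (terminator). Final body='hhb0b8hhxoof' (12 bytes)
Body byte 1 at stream offset 4

Answer: 4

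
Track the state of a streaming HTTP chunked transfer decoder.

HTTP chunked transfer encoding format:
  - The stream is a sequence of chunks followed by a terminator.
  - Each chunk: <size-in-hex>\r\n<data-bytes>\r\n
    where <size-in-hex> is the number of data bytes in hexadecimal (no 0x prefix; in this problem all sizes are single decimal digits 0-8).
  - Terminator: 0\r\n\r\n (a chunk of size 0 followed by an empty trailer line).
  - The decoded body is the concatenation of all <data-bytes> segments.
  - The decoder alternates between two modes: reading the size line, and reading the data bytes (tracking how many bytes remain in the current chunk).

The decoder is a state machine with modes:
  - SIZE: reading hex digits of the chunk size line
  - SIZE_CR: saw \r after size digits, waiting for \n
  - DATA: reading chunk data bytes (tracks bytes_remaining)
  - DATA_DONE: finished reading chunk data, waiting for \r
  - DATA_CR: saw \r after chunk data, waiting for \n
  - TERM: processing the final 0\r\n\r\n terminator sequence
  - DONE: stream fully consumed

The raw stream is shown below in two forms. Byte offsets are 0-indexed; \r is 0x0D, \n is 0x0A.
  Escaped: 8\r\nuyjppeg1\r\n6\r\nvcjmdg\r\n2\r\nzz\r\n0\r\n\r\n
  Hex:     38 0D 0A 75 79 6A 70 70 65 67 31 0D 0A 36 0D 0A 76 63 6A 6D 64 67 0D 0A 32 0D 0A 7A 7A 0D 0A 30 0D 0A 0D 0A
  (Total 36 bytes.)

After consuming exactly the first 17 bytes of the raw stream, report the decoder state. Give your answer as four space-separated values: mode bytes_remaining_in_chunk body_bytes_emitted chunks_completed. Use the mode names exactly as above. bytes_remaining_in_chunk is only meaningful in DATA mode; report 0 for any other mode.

Byte 0 = '8': mode=SIZE remaining=0 emitted=0 chunks_done=0
Byte 1 = 0x0D: mode=SIZE_CR remaining=0 emitted=0 chunks_done=0
Byte 2 = 0x0A: mode=DATA remaining=8 emitted=0 chunks_done=0
Byte 3 = 'u': mode=DATA remaining=7 emitted=1 chunks_done=0
Byte 4 = 'y': mode=DATA remaining=6 emitted=2 chunks_done=0
Byte 5 = 'j': mode=DATA remaining=5 emitted=3 chunks_done=0
Byte 6 = 'p': mode=DATA remaining=4 emitted=4 chunks_done=0
Byte 7 = 'p': mode=DATA remaining=3 emitted=5 chunks_done=0
Byte 8 = 'e': mode=DATA remaining=2 emitted=6 chunks_done=0
Byte 9 = 'g': mode=DATA remaining=1 emitted=7 chunks_done=0
Byte 10 = '1': mode=DATA_DONE remaining=0 emitted=8 chunks_done=0
Byte 11 = 0x0D: mode=DATA_CR remaining=0 emitted=8 chunks_done=0
Byte 12 = 0x0A: mode=SIZE remaining=0 emitted=8 chunks_done=1
Byte 13 = '6': mode=SIZE remaining=0 emitted=8 chunks_done=1
Byte 14 = 0x0D: mode=SIZE_CR remaining=0 emitted=8 chunks_done=1
Byte 15 = 0x0A: mode=DATA remaining=6 emitted=8 chunks_done=1
Byte 16 = 'v': mode=DATA remaining=5 emitted=9 chunks_done=1

Answer: DATA 5 9 1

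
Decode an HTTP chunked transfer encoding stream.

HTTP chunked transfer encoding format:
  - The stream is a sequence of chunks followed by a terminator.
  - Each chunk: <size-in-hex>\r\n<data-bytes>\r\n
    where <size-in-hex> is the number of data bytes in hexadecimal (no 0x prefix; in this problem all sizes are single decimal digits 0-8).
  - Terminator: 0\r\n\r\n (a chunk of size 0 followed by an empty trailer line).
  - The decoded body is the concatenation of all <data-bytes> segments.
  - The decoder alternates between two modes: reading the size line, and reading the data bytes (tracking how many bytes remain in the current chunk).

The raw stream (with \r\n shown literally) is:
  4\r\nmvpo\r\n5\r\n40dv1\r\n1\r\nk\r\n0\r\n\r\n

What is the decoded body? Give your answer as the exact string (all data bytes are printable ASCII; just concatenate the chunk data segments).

Answer: mvpo40dv1k

Derivation:
Chunk 1: stream[0..1]='4' size=0x4=4, data at stream[3..7]='mvpo' -> body[0..4], body so far='mvpo'
Chunk 2: stream[9..10]='5' size=0x5=5, data at stream[12..17]='40dv1' -> body[4..9], body so far='mvpo40dv1'
Chunk 3: stream[19..20]='1' size=0x1=1, data at stream[22..23]='k' -> body[9..10], body so far='mvpo40dv1k'
Chunk 4: stream[25..26]='0' size=0 (terminator). Final body='mvpo40dv1k' (10 bytes)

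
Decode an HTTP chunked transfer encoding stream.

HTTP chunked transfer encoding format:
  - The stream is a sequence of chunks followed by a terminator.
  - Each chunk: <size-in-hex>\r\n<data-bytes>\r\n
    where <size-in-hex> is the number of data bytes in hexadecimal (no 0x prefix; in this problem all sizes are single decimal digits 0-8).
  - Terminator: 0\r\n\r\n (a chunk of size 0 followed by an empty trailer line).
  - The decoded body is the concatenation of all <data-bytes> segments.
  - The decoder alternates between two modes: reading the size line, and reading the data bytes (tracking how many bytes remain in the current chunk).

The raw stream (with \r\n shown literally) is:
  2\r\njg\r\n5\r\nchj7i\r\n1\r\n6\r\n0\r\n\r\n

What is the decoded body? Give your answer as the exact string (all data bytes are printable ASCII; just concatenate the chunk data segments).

Answer: jgchj7i6

Derivation:
Chunk 1: stream[0..1]='2' size=0x2=2, data at stream[3..5]='jg' -> body[0..2], body so far='jg'
Chunk 2: stream[7..8]='5' size=0x5=5, data at stream[10..15]='chj7i' -> body[2..7], body so far='jgchj7i'
Chunk 3: stream[17..18]='1' size=0x1=1, data at stream[20..21]='6' -> body[7..8], body so far='jgchj7i6'
Chunk 4: stream[23..24]='0' size=0 (terminator). Final body='jgchj7i6' (8 bytes)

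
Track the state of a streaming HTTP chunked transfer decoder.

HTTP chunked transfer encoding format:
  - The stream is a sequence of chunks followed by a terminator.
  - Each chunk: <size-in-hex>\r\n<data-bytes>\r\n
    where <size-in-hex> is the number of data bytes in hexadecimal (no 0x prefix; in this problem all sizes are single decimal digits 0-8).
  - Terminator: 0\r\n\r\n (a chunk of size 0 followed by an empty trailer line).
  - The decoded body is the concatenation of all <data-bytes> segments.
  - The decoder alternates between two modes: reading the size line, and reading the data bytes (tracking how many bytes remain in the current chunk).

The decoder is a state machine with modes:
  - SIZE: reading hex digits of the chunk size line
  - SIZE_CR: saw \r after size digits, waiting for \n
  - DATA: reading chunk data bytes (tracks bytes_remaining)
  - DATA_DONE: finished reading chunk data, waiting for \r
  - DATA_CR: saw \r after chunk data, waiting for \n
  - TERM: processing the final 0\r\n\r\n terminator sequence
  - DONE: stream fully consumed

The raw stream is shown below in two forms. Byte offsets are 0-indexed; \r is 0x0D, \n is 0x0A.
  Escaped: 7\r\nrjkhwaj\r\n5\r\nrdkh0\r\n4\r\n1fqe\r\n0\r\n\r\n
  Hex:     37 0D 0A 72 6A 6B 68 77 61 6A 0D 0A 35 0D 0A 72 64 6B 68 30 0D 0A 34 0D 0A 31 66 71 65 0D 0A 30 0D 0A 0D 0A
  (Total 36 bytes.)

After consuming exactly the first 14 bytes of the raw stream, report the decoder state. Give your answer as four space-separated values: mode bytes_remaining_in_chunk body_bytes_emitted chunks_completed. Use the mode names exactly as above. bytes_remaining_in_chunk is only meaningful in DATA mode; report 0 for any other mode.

Answer: SIZE_CR 0 7 1

Derivation:
Byte 0 = '7': mode=SIZE remaining=0 emitted=0 chunks_done=0
Byte 1 = 0x0D: mode=SIZE_CR remaining=0 emitted=0 chunks_done=0
Byte 2 = 0x0A: mode=DATA remaining=7 emitted=0 chunks_done=0
Byte 3 = 'r': mode=DATA remaining=6 emitted=1 chunks_done=0
Byte 4 = 'j': mode=DATA remaining=5 emitted=2 chunks_done=0
Byte 5 = 'k': mode=DATA remaining=4 emitted=3 chunks_done=0
Byte 6 = 'h': mode=DATA remaining=3 emitted=4 chunks_done=0
Byte 7 = 'w': mode=DATA remaining=2 emitted=5 chunks_done=0
Byte 8 = 'a': mode=DATA remaining=1 emitted=6 chunks_done=0
Byte 9 = 'j': mode=DATA_DONE remaining=0 emitted=7 chunks_done=0
Byte 10 = 0x0D: mode=DATA_CR remaining=0 emitted=7 chunks_done=0
Byte 11 = 0x0A: mode=SIZE remaining=0 emitted=7 chunks_done=1
Byte 12 = '5': mode=SIZE remaining=0 emitted=7 chunks_done=1
Byte 13 = 0x0D: mode=SIZE_CR remaining=0 emitted=7 chunks_done=1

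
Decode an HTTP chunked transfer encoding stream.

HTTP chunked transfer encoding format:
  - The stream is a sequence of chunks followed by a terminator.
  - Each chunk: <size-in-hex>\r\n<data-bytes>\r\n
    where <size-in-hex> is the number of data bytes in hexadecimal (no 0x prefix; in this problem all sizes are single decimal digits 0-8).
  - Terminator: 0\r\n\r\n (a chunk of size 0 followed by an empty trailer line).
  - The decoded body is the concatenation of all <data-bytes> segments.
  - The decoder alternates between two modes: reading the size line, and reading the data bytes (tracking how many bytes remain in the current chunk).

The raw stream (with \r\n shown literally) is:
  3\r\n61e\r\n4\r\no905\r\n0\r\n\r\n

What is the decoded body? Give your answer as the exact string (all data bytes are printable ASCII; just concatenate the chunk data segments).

Answer: 61eo905

Derivation:
Chunk 1: stream[0..1]='3' size=0x3=3, data at stream[3..6]='61e' -> body[0..3], body so far='61e'
Chunk 2: stream[8..9]='4' size=0x4=4, data at stream[11..15]='o905' -> body[3..7], body so far='61eo905'
Chunk 3: stream[17..18]='0' size=0 (terminator). Final body='61eo905' (7 bytes)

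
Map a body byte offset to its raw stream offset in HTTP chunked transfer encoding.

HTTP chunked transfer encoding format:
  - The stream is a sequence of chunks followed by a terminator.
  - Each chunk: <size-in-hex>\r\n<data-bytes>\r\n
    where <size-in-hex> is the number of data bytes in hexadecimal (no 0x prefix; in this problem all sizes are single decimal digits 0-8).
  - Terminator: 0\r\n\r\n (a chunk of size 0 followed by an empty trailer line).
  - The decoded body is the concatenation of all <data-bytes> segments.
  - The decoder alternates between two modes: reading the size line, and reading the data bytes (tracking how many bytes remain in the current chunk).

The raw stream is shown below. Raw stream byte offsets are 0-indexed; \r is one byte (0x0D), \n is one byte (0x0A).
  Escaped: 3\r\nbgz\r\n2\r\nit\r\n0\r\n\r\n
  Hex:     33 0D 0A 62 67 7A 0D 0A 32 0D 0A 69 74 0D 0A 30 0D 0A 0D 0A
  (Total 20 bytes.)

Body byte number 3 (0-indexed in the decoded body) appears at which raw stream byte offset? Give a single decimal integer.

Chunk 1: stream[0..1]='3' size=0x3=3, data at stream[3..6]='bgz' -> body[0..3], body so far='bgz'
Chunk 2: stream[8..9]='2' size=0x2=2, data at stream[11..13]='it' -> body[3..5], body so far='bgzit'
Chunk 3: stream[15..16]='0' size=0 (terminator). Final body='bgzit' (5 bytes)
Body byte 3 at stream offset 11

Answer: 11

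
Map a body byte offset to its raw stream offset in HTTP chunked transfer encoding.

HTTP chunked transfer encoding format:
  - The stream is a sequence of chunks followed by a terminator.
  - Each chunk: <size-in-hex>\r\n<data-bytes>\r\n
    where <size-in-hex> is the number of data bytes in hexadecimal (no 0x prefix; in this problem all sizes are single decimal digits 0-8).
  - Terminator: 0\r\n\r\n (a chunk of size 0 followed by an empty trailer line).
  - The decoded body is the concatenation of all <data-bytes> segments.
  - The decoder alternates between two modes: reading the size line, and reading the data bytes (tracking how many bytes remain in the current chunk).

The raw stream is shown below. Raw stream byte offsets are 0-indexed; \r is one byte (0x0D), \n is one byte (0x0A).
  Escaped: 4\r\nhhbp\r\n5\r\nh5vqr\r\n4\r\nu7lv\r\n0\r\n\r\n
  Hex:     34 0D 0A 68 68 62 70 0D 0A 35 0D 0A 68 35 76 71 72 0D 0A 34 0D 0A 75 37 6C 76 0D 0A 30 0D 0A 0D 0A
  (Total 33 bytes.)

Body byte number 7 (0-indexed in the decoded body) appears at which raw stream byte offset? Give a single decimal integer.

Answer: 15

Derivation:
Chunk 1: stream[0..1]='4' size=0x4=4, data at stream[3..7]='hhbp' -> body[0..4], body so far='hhbp'
Chunk 2: stream[9..10]='5' size=0x5=5, data at stream[12..17]='h5vqr' -> body[4..9], body so far='hhbph5vqr'
Chunk 3: stream[19..20]='4' size=0x4=4, data at stream[22..26]='u7lv' -> body[9..13], body so far='hhbph5vqru7lv'
Chunk 4: stream[28..29]='0' size=0 (terminator). Final body='hhbph5vqru7lv' (13 bytes)
Body byte 7 at stream offset 15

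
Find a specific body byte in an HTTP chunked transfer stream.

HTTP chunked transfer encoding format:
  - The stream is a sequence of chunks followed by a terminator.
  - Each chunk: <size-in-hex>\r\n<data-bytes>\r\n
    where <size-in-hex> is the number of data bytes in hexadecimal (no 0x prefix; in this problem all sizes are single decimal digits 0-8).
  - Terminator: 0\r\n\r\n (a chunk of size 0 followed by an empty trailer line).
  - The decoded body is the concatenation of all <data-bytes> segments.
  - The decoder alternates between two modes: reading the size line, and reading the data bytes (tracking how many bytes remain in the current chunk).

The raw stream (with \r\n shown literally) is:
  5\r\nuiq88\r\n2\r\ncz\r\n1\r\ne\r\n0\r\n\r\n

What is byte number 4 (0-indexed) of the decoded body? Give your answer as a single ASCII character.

Answer: 8

Derivation:
Chunk 1: stream[0..1]='5' size=0x5=5, data at stream[3..8]='uiq88' -> body[0..5], body so far='uiq88'
Chunk 2: stream[10..11]='2' size=0x2=2, data at stream[13..15]='cz' -> body[5..7], body so far='uiq88cz'
Chunk 3: stream[17..18]='1' size=0x1=1, data at stream[20..21]='e' -> body[7..8], body so far='uiq88cze'
Chunk 4: stream[23..24]='0' size=0 (terminator). Final body='uiq88cze' (8 bytes)
Body byte 4 = '8'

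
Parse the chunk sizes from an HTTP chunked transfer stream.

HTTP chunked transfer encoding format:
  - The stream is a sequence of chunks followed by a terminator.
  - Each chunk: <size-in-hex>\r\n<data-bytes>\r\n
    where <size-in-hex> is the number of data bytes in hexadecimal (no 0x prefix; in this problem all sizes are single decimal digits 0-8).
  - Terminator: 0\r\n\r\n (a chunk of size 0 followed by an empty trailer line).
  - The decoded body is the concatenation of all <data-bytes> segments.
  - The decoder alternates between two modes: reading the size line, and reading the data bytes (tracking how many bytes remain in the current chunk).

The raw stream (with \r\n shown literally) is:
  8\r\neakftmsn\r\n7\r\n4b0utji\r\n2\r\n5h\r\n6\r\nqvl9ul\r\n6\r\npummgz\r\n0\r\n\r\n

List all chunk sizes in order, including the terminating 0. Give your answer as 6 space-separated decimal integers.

Answer: 8 7 2 6 6 0

Derivation:
Chunk 1: stream[0..1]='8' size=0x8=8, data at stream[3..11]='eakftmsn' -> body[0..8], body so far='eakftmsn'
Chunk 2: stream[13..14]='7' size=0x7=7, data at stream[16..23]='4b0utji' -> body[8..15], body so far='eakftmsn4b0utji'
Chunk 3: stream[25..26]='2' size=0x2=2, data at stream[28..30]='5h' -> body[15..17], body so far='eakftmsn4b0utji5h'
Chunk 4: stream[32..33]='6' size=0x6=6, data at stream[35..41]='qvl9ul' -> body[17..23], body so far='eakftmsn4b0utji5hqvl9ul'
Chunk 5: stream[43..44]='6' size=0x6=6, data at stream[46..52]='pummgz' -> body[23..29], body so far='eakftmsn4b0utji5hqvl9ulpummgz'
Chunk 6: stream[54..55]='0' size=0 (terminator). Final body='eakftmsn4b0utji5hqvl9ulpummgz' (29 bytes)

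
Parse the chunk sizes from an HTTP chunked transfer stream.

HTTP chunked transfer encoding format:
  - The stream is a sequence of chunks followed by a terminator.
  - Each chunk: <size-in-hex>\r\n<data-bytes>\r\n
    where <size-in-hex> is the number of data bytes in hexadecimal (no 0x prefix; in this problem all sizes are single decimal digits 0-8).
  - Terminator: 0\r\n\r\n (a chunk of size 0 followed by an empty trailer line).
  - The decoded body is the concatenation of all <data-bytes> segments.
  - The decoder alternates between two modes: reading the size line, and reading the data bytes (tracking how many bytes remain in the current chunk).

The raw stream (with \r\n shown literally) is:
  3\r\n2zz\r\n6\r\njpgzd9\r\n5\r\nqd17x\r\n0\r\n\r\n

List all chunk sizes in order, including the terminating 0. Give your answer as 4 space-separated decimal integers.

Answer: 3 6 5 0

Derivation:
Chunk 1: stream[0..1]='3' size=0x3=3, data at stream[3..6]='2zz' -> body[0..3], body so far='2zz'
Chunk 2: stream[8..9]='6' size=0x6=6, data at stream[11..17]='jpgzd9' -> body[3..9], body so far='2zzjpgzd9'
Chunk 3: stream[19..20]='5' size=0x5=5, data at stream[22..27]='qd17x' -> body[9..14], body so far='2zzjpgzd9qd17x'
Chunk 4: stream[29..30]='0' size=0 (terminator). Final body='2zzjpgzd9qd17x' (14 bytes)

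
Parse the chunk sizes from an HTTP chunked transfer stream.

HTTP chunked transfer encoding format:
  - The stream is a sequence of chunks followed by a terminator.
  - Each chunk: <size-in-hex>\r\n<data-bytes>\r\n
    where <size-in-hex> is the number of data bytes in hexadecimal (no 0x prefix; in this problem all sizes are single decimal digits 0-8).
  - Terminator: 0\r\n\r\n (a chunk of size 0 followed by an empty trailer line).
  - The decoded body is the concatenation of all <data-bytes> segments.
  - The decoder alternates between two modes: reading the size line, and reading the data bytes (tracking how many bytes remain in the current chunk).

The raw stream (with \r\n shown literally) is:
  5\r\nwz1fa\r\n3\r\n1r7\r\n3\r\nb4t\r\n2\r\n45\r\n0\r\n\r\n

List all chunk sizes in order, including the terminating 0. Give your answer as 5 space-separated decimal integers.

Chunk 1: stream[0..1]='5' size=0x5=5, data at stream[3..8]='wz1fa' -> body[0..5], body so far='wz1fa'
Chunk 2: stream[10..11]='3' size=0x3=3, data at stream[13..16]='1r7' -> body[5..8], body so far='wz1fa1r7'
Chunk 3: stream[18..19]='3' size=0x3=3, data at stream[21..24]='b4t' -> body[8..11], body so far='wz1fa1r7b4t'
Chunk 4: stream[26..27]='2' size=0x2=2, data at stream[29..31]='45' -> body[11..13], body so far='wz1fa1r7b4t45'
Chunk 5: stream[33..34]='0' size=0 (terminator). Final body='wz1fa1r7b4t45' (13 bytes)

Answer: 5 3 3 2 0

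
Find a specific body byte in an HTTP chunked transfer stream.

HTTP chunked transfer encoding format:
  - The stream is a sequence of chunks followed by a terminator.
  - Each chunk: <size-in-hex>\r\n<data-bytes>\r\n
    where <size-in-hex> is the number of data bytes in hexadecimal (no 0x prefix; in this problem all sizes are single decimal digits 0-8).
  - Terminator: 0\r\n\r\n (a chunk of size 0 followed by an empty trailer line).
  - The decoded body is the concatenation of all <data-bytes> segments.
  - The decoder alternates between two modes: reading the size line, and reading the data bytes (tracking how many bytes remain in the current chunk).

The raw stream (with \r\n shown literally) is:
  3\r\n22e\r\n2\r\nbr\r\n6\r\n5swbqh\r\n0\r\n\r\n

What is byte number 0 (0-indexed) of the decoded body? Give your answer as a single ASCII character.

Chunk 1: stream[0..1]='3' size=0x3=3, data at stream[3..6]='22e' -> body[0..3], body so far='22e'
Chunk 2: stream[8..9]='2' size=0x2=2, data at stream[11..13]='br' -> body[3..5], body so far='22ebr'
Chunk 3: stream[15..16]='6' size=0x6=6, data at stream[18..24]='5swbqh' -> body[5..11], body so far='22ebr5swbqh'
Chunk 4: stream[26..27]='0' size=0 (terminator). Final body='22ebr5swbqh' (11 bytes)
Body byte 0 = '2'

Answer: 2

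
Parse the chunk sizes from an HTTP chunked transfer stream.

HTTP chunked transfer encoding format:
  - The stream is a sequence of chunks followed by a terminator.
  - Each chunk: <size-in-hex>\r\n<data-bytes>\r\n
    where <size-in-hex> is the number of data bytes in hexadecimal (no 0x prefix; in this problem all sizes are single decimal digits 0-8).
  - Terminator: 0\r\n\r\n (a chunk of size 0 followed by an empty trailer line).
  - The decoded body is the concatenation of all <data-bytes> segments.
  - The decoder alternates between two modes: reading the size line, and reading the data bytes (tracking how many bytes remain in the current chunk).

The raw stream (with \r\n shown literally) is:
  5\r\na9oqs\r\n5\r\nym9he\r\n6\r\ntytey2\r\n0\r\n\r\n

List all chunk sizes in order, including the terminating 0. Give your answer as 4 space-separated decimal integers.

Chunk 1: stream[0..1]='5' size=0x5=5, data at stream[3..8]='a9oqs' -> body[0..5], body so far='a9oqs'
Chunk 2: stream[10..11]='5' size=0x5=5, data at stream[13..18]='ym9he' -> body[5..10], body so far='a9oqsym9he'
Chunk 3: stream[20..21]='6' size=0x6=6, data at stream[23..29]='tytey2' -> body[10..16], body so far='a9oqsym9hetytey2'
Chunk 4: stream[31..32]='0' size=0 (terminator). Final body='a9oqsym9hetytey2' (16 bytes)

Answer: 5 5 6 0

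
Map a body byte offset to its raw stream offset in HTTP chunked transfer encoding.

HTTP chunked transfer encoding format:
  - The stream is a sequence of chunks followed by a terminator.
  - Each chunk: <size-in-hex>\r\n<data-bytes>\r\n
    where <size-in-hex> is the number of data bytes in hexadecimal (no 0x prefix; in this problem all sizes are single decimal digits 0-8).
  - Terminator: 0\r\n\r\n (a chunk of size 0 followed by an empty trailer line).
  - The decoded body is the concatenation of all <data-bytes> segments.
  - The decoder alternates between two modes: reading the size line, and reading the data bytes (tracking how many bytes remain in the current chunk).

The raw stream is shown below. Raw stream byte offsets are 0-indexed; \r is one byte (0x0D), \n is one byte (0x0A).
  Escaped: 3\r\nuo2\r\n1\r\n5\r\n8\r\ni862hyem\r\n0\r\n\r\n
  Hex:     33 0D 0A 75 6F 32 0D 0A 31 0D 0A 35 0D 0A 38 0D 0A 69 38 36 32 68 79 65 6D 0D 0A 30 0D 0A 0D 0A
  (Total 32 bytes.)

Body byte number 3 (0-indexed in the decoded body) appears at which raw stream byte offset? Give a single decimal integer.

Answer: 11

Derivation:
Chunk 1: stream[0..1]='3' size=0x3=3, data at stream[3..6]='uo2' -> body[0..3], body so far='uo2'
Chunk 2: stream[8..9]='1' size=0x1=1, data at stream[11..12]='5' -> body[3..4], body so far='uo25'
Chunk 3: stream[14..15]='8' size=0x8=8, data at stream[17..25]='i862hyem' -> body[4..12], body so far='uo25i862hyem'
Chunk 4: stream[27..28]='0' size=0 (terminator). Final body='uo25i862hyem' (12 bytes)
Body byte 3 at stream offset 11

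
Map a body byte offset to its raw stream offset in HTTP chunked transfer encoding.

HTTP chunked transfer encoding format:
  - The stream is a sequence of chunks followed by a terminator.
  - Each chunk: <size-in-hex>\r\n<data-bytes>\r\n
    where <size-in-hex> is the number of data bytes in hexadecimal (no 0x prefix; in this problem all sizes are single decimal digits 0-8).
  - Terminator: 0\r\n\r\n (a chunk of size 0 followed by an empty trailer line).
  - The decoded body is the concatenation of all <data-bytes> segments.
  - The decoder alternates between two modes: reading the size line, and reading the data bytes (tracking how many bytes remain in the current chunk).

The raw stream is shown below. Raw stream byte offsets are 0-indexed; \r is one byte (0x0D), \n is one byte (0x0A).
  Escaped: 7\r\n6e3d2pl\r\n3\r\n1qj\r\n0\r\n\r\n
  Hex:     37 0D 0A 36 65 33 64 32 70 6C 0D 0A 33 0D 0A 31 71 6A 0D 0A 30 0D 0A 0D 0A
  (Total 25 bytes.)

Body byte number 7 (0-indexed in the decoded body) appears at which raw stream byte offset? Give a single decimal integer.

Chunk 1: stream[0..1]='7' size=0x7=7, data at stream[3..10]='6e3d2pl' -> body[0..7], body so far='6e3d2pl'
Chunk 2: stream[12..13]='3' size=0x3=3, data at stream[15..18]='1qj' -> body[7..10], body so far='6e3d2pl1qj'
Chunk 3: stream[20..21]='0' size=0 (terminator). Final body='6e3d2pl1qj' (10 bytes)
Body byte 7 at stream offset 15

Answer: 15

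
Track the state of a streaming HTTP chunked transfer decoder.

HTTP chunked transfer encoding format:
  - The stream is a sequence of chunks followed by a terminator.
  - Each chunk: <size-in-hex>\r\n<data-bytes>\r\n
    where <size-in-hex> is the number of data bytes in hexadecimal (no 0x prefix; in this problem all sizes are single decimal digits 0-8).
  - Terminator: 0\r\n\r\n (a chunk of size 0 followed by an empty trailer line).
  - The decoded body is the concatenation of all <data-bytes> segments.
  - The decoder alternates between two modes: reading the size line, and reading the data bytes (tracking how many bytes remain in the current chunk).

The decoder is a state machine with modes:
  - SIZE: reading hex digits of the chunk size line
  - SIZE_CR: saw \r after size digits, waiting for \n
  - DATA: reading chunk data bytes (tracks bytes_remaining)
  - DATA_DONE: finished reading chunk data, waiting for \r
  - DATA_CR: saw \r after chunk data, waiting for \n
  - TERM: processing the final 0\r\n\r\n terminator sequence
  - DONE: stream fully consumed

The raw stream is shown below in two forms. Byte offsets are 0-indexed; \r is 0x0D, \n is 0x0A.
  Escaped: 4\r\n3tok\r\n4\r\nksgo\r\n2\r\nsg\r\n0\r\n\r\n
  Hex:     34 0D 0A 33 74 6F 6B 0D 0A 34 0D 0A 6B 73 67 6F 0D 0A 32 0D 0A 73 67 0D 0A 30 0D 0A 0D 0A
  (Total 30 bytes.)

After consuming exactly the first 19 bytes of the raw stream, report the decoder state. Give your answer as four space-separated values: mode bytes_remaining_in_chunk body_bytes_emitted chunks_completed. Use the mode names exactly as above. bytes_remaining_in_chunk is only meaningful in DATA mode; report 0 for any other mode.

Answer: SIZE 0 8 2

Derivation:
Byte 0 = '4': mode=SIZE remaining=0 emitted=0 chunks_done=0
Byte 1 = 0x0D: mode=SIZE_CR remaining=0 emitted=0 chunks_done=0
Byte 2 = 0x0A: mode=DATA remaining=4 emitted=0 chunks_done=0
Byte 3 = '3': mode=DATA remaining=3 emitted=1 chunks_done=0
Byte 4 = 't': mode=DATA remaining=2 emitted=2 chunks_done=0
Byte 5 = 'o': mode=DATA remaining=1 emitted=3 chunks_done=0
Byte 6 = 'k': mode=DATA_DONE remaining=0 emitted=4 chunks_done=0
Byte 7 = 0x0D: mode=DATA_CR remaining=0 emitted=4 chunks_done=0
Byte 8 = 0x0A: mode=SIZE remaining=0 emitted=4 chunks_done=1
Byte 9 = '4': mode=SIZE remaining=0 emitted=4 chunks_done=1
Byte 10 = 0x0D: mode=SIZE_CR remaining=0 emitted=4 chunks_done=1
Byte 11 = 0x0A: mode=DATA remaining=4 emitted=4 chunks_done=1
Byte 12 = 'k': mode=DATA remaining=3 emitted=5 chunks_done=1
Byte 13 = 's': mode=DATA remaining=2 emitted=6 chunks_done=1
Byte 14 = 'g': mode=DATA remaining=1 emitted=7 chunks_done=1
Byte 15 = 'o': mode=DATA_DONE remaining=0 emitted=8 chunks_done=1
Byte 16 = 0x0D: mode=DATA_CR remaining=0 emitted=8 chunks_done=1
Byte 17 = 0x0A: mode=SIZE remaining=0 emitted=8 chunks_done=2
Byte 18 = '2': mode=SIZE remaining=0 emitted=8 chunks_done=2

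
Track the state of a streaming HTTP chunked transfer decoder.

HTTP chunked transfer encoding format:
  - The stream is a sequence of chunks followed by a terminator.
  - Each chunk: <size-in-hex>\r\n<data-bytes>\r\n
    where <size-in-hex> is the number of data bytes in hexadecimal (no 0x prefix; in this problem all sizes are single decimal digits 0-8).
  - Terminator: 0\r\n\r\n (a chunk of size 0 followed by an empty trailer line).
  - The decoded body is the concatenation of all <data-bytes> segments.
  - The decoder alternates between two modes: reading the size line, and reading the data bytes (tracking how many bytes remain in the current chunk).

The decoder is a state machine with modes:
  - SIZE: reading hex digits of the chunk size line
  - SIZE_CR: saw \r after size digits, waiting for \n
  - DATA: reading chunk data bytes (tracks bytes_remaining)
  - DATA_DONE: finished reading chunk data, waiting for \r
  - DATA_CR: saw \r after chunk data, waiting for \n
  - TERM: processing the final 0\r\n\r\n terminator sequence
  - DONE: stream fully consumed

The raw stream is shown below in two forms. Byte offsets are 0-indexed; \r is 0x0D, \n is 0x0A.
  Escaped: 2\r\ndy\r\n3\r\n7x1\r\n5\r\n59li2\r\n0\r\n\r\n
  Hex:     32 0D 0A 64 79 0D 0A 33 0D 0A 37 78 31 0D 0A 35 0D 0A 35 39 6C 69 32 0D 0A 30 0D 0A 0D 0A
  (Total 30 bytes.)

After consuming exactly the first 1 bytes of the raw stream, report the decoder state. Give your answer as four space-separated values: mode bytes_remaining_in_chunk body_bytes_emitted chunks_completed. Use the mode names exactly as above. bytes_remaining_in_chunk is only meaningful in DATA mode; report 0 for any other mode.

Answer: SIZE 0 0 0

Derivation:
Byte 0 = '2': mode=SIZE remaining=0 emitted=0 chunks_done=0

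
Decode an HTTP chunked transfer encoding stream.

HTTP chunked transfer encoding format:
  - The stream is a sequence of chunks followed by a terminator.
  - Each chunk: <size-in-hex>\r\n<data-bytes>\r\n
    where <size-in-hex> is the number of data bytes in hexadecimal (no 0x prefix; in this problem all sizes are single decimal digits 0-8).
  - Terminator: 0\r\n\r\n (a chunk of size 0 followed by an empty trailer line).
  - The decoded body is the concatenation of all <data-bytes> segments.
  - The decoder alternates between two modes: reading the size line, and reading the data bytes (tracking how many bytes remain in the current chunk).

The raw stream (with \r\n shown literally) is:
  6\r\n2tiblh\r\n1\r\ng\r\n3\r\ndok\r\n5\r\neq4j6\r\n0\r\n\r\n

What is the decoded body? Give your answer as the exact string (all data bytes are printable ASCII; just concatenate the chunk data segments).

Chunk 1: stream[0..1]='6' size=0x6=6, data at stream[3..9]='2tiblh' -> body[0..6], body so far='2tiblh'
Chunk 2: stream[11..12]='1' size=0x1=1, data at stream[14..15]='g' -> body[6..7], body so far='2tiblhg'
Chunk 3: stream[17..18]='3' size=0x3=3, data at stream[20..23]='dok' -> body[7..10], body so far='2tiblhgdok'
Chunk 4: stream[25..26]='5' size=0x5=5, data at stream[28..33]='eq4j6' -> body[10..15], body so far='2tiblhgdokeq4j6'
Chunk 5: stream[35..36]='0' size=0 (terminator). Final body='2tiblhgdokeq4j6' (15 bytes)

Answer: 2tiblhgdokeq4j6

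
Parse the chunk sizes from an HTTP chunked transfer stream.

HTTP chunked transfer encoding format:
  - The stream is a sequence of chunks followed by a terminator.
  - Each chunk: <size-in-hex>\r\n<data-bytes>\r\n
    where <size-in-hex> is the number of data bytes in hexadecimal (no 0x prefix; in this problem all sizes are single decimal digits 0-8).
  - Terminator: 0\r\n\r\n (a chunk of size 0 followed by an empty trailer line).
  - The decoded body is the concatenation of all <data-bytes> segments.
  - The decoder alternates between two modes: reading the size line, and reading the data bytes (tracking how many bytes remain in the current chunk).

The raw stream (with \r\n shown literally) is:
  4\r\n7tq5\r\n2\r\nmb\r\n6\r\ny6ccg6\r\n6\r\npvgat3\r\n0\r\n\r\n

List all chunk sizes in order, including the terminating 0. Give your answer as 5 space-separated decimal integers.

Chunk 1: stream[0..1]='4' size=0x4=4, data at stream[3..7]='7tq5' -> body[0..4], body so far='7tq5'
Chunk 2: stream[9..10]='2' size=0x2=2, data at stream[12..14]='mb' -> body[4..6], body so far='7tq5mb'
Chunk 3: stream[16..17]='6' size=0x6=6, data at stream[19..25]='y6ccg6' -> body[6..12], body so far='7tq5mby6ccg6'
Chunk 4: stream[27..28]='6' size=0x6=6, data at stream[30..36]='pvgat3' -> body[12..18], body so far='7tq5mby6ccg6pvgat3'
Chunk 5: stream[38..39]='0' size=0 (terminator). Final body='7tq5mby6ccg6pvgat3' (18 bytes)

Answer: 4 2 6 6 0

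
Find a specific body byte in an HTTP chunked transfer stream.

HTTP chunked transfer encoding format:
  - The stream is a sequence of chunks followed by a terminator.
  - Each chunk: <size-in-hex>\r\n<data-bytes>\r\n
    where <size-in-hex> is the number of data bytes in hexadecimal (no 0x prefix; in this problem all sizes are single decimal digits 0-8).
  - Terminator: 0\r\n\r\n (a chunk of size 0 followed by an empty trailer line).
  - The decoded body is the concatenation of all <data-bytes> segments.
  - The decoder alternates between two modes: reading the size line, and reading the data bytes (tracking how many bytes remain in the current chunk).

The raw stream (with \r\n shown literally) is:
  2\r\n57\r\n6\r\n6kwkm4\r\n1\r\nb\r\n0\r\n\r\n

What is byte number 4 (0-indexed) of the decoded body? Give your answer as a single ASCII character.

Chunk 1: stream[0..1]='2' size=0x2=2, data at stream[3..5]='57' -> body[0..2], body so far='57'
Chunk 2: stream[7..8]='6' size=0x6=6, data at stream[10..16]='6kwkm4' -> body[2..8], body so far='576kwkm4'
Chunk 3: stream[18..19]='1' size=0x1=1, data at stream[21..22]='b' -> body[8..9], body so far='576kwkm4b'
Chunk 4: stream[24..25]='0' size=0 (terminator). Final body='576kwkm4b' (9 bytes)
Body byte 4 = 'w'

Answer: w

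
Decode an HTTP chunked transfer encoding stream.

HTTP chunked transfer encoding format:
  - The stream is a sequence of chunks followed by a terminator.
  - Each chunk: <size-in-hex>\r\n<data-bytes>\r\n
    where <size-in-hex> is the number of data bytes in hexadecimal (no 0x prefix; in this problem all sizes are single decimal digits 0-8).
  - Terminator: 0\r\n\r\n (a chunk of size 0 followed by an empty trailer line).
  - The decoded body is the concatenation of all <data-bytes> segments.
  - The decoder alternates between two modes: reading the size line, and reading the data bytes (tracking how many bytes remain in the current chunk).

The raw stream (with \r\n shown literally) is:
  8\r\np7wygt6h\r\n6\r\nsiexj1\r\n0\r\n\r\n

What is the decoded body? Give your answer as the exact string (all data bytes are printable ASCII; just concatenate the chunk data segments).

Chunk 1: stream[0..1]='8' size=0x8=8, data at stream[3..11]='p7wygt6h' -> body[0..8], body so far='p7wygt6h'
Chunk 2: stream[13..14]='6' size=0x6=6, data at stream[16..22]='siexj1' -> body[8..14], body so far='p7wygt6hsiexj1'
Chunk 3: stream[24..25]='0' size=0 (terminator). Final body='p7wygt6hsiexj1' (14 bytes)

Answer: p7wygt6hsiexj1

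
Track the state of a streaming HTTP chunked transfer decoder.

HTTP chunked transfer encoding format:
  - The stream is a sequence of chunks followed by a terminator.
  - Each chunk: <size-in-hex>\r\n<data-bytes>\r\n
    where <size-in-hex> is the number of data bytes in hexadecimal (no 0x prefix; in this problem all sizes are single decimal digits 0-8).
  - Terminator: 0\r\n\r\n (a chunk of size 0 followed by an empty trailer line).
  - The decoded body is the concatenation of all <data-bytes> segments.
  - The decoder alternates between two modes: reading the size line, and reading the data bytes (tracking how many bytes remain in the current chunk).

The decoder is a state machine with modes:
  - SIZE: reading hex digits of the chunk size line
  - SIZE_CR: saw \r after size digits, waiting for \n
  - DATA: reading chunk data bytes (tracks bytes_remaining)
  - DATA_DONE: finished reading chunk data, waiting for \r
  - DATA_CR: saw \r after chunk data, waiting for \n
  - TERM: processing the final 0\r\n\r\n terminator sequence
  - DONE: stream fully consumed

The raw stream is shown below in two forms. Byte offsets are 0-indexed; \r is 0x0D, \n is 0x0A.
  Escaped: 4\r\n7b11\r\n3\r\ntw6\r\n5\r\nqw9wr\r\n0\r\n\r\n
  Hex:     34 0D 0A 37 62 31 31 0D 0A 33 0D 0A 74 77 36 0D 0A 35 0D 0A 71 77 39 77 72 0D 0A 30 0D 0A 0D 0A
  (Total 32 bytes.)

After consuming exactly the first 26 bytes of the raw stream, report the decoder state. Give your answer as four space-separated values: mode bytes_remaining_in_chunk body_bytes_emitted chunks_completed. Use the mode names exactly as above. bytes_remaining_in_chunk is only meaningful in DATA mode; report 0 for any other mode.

Byte 0 = '4': mode=SIZE remaining=0 emitted=0 chunks_done=0
Byte 1 = 0x0D: mode=SIZE_CR remaining=0 emitted=0 chunks_done=0
Byte 2 = 0x0A: mode=DATA remaining=4 emitted=0 chunks_done=0
Byte 3 = '7': mode=DATA remaining=3 emitted=1 chunks_done=0
Byte 4 = 'b': mode=DATA remaining=2 emitted=2 chunks_done=0
Byte 5 = '1': mode=DATA remaining=1 emitted=3 chunks_done=0
Byte 6 = '1': mode=DATA_DONE remaining=0 emitted=4 chunks_done=0
Byte 7 = 0x0D: mode=DATA_CR remaining=0 emitted=4 chunks_done=0
Byte 8 = 0x0A: mode=SIZE remaining=0 emitted=4 chunks_done=1
Byte 9 = '3': mode=SIZE remaining=0 emitted=4 chunks_done=1
Byte 10 = 0x0D: mode=SIZE_CR remaining=0 emitted=4 chunks_done=1
Byte 11 = 0x0A: mode=DATA remaining=3 emitted=4 chunks_done=1
Byte 12 = 't': mode=DATA remaining=2 emitted=5 chunks_done=1
Byte 13 = 'w': mode=DATA remaining=1 emitted=6 chunks_done=1
Byte 14 = '6': mode=DATA_DONE remaining=0 emitted=7 chunks_done=1
Byte 15 = 0x0D: mode=DATA_CR remaining=0 emitted=7 chunks_done=1
Byte 16 = 0x0A: mode=SIZE remaining=0 emitted=7 chunks_done=2
Byte 17 = '5': mode=SIZE remaining=0 emitted=7 chunks_done=2
Byte 18 = 0x0D: mode=SIZE_CR remaining=0 emitted=7 chunks_done=2
Byte 19 = 0x0A: mode=DATA remaining=5 emitted=7 chunks_done=2
Byte 20 = 'q': mode=DATA remaining=4 emitted=8 chunks_done=2
Byte 21 = 'w': mode=DATA remaining=3 emitted=9 chunks_done=2
Byte 22 = '9': mode=DATA remaining=2 emitted=10 chunks_done=2
Byte 23 = 'w': mode=DATA remaining=1 emitted=11 chunks_done=2
Byte 24 = 'r': mode=DATA_DONE remaining=0 emitted=12 chunks_done=2
Byte 25 = 0x0D: mode=DATA_CR remaining=0 emitted=12 chunks_done=2

Answer: DATA_CR 0 12 2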